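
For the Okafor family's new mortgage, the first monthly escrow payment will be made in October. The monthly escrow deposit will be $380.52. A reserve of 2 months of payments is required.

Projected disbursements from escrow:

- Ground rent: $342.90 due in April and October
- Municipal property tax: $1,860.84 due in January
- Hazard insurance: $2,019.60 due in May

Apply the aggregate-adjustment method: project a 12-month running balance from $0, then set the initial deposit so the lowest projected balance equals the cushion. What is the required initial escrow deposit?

$2,283.12

Cushion = 2 × $380.52 = $761.04
Trial balance (start $0, +$380.52 each month, − disbursements):
  Oct: +$380.52 − $342.90 → $37.62
  Nov: +$380.52 → $418.14
  Dec: +$380.52 → $798.66
  Jan: +$380.52 − $1,860.84 → -$681.66
  Feb: +$380.52 → -$301.14
  Mar: +$380.52 → $79.38
  Apr: +$380.52 − $342.90 → $117.00
  May: +$380.52 − $2,019.60 → -$1,522.08
  Jun: +$380.52 → -$1,141.56
  Jul: +$380.52 → -$761.04
  Aug: +$380.52 → -$380.52
  Sep: +$380.52 → $0.00
Lowest trial balance = -$1,522.08 (May)
Initial deposit = cushion − low point = $761.04 − (-$1,522.08) = $2,283.12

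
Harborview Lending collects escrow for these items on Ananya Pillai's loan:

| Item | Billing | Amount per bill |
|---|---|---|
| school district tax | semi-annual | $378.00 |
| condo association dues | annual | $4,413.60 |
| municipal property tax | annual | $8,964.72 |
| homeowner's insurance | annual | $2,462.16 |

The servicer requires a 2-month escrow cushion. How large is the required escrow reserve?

$2,766.08

School district tax: $378.00 × 2 = $756.00 annually
Condo association dues: $4,413.60 annually
Municipal property tax: $8,964.72 annually
Homeowner's insurance: $2,462.16 annually
Total annual escrow = $16,596.48
Base monthly escrow = $16,596.48 / 12 = $1,383.04
Reserve = 2 × $1,383.04 = $2,766.08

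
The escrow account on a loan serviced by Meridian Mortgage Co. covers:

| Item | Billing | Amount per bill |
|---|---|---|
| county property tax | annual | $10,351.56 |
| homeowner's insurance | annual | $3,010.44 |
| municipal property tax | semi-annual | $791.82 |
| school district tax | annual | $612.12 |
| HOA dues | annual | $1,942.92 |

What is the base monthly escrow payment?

County property tax: $10,351.56 annually
Homeowner's insurance: $3,010.44 annually
Municipal property tax: $791.82 × 2 = $1,583.64 annually
School district tax: $612.12 annually
HOA dues: $1,942.92 annually
Yearly total = $10,351.56 + $3,010.44 + $1,583.64 + $612.12 + $1,942.92 = $17,500.68
Base monthly escrow = $17,500.68 / 12 = $1,458.39

$1,458.39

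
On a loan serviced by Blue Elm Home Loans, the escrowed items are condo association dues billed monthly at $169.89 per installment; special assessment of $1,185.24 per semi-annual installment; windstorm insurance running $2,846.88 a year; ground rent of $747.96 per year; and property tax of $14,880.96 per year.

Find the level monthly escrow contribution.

Condo association dues = $169.89 × 12 = $2,038.68/yr
Special assessment = $1,185.24 × 2 = $2,370.48/yr
Windstorm insurance = $2,846.88/yr
Ground rent = $747.96/yr
Property tax = $14,880.96/yr
Combined annual = $22,884.96
Base monthly escrow = $22,884.96 ÷ 12 = $1,907.08

$1,907.08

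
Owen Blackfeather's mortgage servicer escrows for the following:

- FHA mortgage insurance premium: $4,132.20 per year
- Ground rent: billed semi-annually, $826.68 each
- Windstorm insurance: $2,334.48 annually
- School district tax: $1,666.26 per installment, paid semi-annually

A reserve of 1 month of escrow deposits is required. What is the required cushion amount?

$954.38

FHA mortgage insurance premium = $4,132.20 annually
Ground rent = $826.68 × 2 = $1,653.36 annually
Windstorm insurance = $2,334.48 annually
School district tax = $1,666.26 × 2 = $3,332.52 annually
Yearly total = $4,132.20 + $1,653.36 + $2,334.48 + $3,332.52 = $11,452.56
Per month = $11,452.56 / 12 = $954.38
Required cushion = 1 × $954.38 = $954.38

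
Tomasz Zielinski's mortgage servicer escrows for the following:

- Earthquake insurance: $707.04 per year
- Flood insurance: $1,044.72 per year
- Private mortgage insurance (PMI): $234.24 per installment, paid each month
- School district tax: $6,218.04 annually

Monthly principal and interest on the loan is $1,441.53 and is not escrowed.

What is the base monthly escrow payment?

Earthquake insurance: $707.04/yr
Flood insurance: $1,044.72/yr
Private mortgage insurance (PMI): $234.24 × 12 = $2,810.88/yr
School district tax: $6,218.04/yr
Total per year = $707.04 + $1,044.72 + $2,810.88 + $6,218.04 = $10,780.68
Monthly escrow = $10,780.68 ÷ 12 = $898.39

$898.39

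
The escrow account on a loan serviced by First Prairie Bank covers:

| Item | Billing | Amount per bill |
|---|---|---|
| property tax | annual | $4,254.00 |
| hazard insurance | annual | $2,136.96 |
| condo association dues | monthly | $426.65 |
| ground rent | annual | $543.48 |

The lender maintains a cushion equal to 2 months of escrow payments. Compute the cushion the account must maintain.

Property tax: $4,254.00 annually
Hazard insurance: $2,136.96 annually
Condo association dues: $426.65 × 12 = $5,119.80 annually
Ground rent: $543.48 annually
Annual escrow total = $4,254.00 + $2,136.96 + $5,119.80 + $543.48 = $12,054.24
Per month = $12,054.24 ÷ 12 = $1,004.52
Cushion = 2 × $1,004.52 = $2,009.04

$2,009.04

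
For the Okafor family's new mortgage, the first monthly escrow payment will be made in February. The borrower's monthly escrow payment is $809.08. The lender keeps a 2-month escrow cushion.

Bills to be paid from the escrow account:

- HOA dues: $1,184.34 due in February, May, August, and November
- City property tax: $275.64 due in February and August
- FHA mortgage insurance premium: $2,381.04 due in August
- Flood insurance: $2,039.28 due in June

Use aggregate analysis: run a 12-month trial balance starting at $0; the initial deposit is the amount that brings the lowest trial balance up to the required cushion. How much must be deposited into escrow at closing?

$4,479.22

Cushion = 2 × $809.08 = $1,618.16
Trial balance (start $0, +$809.08 each month, − disbursements):
  Feb: +$809.08 − $1,459.98 → -$650.90
  Mar: +$809.08 → $158.18
  Apr: +$809.08 → $967.26
  May: +$809.08 − $1,184.34 → $592.00
  Jun: +$809.08 − $2,039.28 → -$638.20
  Jul: +$809.08 → $170.88
  Aug: +$809.08 − $3,841.02 → -$2,861.06
  Sep: +$809.08 → -$2,051.98
  Oct: +$809.08 → -$1,242.90
  Nov: +$809.08 − $1,184.34 → -$1,618.16
  Dec: +$809.08 → -$809.08
  Jan: +$809.08 → $0.00
Lowest trial balance = -$2,861.06 (Aug)
Initial deposit = cushion − low point = $1,618.16 − (-$2,861.06) = $4,479.22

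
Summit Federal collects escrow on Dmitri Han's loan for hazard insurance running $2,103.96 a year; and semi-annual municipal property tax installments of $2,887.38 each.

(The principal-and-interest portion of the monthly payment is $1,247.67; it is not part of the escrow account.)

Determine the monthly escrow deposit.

$656.56

Hazard insurance — $2,103.96 per year
Municipal property tax — $2,887.38 × 2 = $5,774.76 per year
Total annual escrow = $2,103.96 + $5,774.76 = $7,878.72
Monthly = $7,878.72 ÷ 12 = $656.56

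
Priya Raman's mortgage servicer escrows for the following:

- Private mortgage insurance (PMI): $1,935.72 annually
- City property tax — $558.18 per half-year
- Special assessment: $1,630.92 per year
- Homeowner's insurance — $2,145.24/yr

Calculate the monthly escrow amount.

Private mortgage insurance (PMI): $1,935.72
City property tax: $558.18 × 2 = $1,116.36
Special assessment: $1,630.92
Homeowner's insurance: $2,145.24
Total annual escrow = $6,828.24
Monthly = $6,828.24 ÷ 12 = $569.02

$569.02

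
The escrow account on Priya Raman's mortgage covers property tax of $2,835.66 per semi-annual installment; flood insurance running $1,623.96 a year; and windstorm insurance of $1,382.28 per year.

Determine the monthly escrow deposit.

Property tax: $2,835.66 × 2 = $5,671.32 annually
Flood insurance: $1,623.96 annually
Windstorm insurance: $1,382.28 annually
Total per year = $5,671.32 + $1,623.96 + $1,382.28 = $8,677.56
Monthly escrow = $8,677.56 ÷ 12 = $723.13

$723.13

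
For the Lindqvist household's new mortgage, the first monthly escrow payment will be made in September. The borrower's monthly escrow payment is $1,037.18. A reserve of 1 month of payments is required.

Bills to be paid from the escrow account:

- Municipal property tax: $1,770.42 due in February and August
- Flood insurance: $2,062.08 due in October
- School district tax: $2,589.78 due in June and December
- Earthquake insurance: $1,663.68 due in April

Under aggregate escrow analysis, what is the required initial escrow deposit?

$1,540.32

Cushion = 1 × $1,037.18 = $1,037.18
Trial balance (start $0, +$1,037.18 each month, − disbursements):
  Sep: +$1,037.18 → $1,037.18
  Oct: +$1,037.18 − $2,062.08 → $12.28
  Nov: +$1,037.18 → $1,049.46
  Dec: +$1,037.18 − $2,589.78 → -$503.14
  Jan: +$1,037.18 → $534.04
  Feb: +$1,037.18 − $1,770.42 → -$199.20
  Mar: +$1,037.18 → $837.98
  Apr: +$1,037.18 − $1,663.68 → $211.48
  May: +$1,037.18 → $1,248.66
  Jun: +$1,037.18 − $2,589.78 → -$303.94
  Jul: +$1,037.18 → $733.24
  Aug: +$1,037.18 − $1,770.42 → $0.00
Lowest trial balance = -$503.14 (Dec)
Initial deposit = cushion − low point = $1,037.18 − (-$503.14) = $1,540.32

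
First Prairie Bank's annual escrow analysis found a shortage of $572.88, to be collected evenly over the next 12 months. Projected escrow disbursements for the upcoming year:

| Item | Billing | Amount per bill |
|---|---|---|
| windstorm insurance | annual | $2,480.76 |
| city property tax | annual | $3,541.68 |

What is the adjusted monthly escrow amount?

Windstorm insurance: $2,480.76 annually
City property tax: $3,541.68 annually
Total annual escrow = $2,480.76 + $3,541.68 = $6,022.44
Monthly = $6,022.44 / 12 = $501.87
Shortage spread = $572.88 ÷ 12 = $47.74/mo
Adjusted monthly = $501.87 + $47.74 = $549.61

$549.61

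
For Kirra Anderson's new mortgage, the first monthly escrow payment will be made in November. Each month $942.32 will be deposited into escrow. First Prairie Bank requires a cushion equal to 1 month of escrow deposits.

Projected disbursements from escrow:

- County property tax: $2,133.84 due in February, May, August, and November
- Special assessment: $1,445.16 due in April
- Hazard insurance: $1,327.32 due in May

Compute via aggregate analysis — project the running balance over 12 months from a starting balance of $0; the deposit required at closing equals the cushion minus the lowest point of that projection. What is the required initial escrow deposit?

Cushion = 1 × $942.32 = $942.32
Trial balance (start $0, +$942.32 each month, − disbursements):
  Nov: +$942.32 − $2,133.84 → -$1,191.52
  Dec: +$942.32 → -$249.20
  Jan: +$942.32 → $693.12
  Feb: +$942.32 − $2,133.84 → -$498.40
  Mar: +$942.32 → $443.92
  Apr: +$942.32 − $1,445.16 → -$58.92
  May: +$942.32 − $3,461.16 → -$2,577.76
  Jun: +$942.32 → -$1,635.44
  Jul: +$942.32 → -$693.12
  Aug: +$942.32 − $2,133.84 → -$1,884.64
  Sep: +$942.32 → -$942.32
  Oct: +$942.32 → $0.00
Lowest trial balance = -$2,577.76 (May)
Initial deposit = cushion − low point = $942.32 − (-$2,577.76) = $3,520.08

$3,520.08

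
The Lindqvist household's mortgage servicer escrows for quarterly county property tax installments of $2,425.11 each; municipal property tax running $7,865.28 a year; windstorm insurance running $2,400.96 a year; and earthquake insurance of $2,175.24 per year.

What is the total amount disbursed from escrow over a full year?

$22,141.92

County property tax — $2,425.11 × 4 = $9,700.44/yr
Municipal property tax — $7,865.28/yr
Windstorm insurance — $2,400.96/yr
Earthquake insurance — $2,175.24/yr
Total per year = $9,700.44 + $7,865.28 + $2,400.96 + $2,175.24 = $22,141.92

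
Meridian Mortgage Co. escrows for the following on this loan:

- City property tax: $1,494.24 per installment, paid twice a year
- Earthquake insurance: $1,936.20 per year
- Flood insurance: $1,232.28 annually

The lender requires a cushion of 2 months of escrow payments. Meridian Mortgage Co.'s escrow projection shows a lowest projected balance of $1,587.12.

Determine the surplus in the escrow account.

City property tax: $1,494.24 × 2 = $2,988.48 annually
Earthquake insurance: $1,936.20 annually
Flood insurance: $1,232.28 annually
Combined annual = $2,988.48 + $1,936.20 + $1,232.28 = $6,156.96
Monthly escrow = $6,156.96 / 12 = $513.08
Required cushion = 2 × $513.08 = $1,026.16
Excess over cushion: $1,587.12 − $1,026.16 = $560.96

$560.96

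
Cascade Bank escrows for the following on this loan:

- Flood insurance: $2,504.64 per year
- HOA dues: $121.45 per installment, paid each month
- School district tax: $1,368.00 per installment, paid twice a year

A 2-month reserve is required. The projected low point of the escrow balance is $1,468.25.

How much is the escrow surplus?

$351.91

Flood insurance — $2,504.64
HOA dues — $121.45 × 12 = $1,457.40
School district tax — $1,368.00 × 2 = $2,736.00
Annual escrow total = $6,698.04
Monthly = $6,698.04 ÷ 12 = $558.17
Required reserve = 2 × $558.17 = $1,116.34
Excess over cushion: $1,468.25 − $1,116.34 = $351.91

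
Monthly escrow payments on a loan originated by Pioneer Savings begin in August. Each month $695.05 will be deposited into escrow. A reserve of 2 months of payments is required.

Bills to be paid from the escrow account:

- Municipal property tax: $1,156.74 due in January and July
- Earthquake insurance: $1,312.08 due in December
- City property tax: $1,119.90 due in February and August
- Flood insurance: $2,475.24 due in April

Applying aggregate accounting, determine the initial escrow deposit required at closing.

Cushion = 2 × $695.05 = $1,390.10
Trial balance (start $0, +$695.05 each month, − disbursements):
  Aug: +$695.05 − $1,119.90 → -$424.85
  Sep: +$695.05 → $270.20
  Oct: +$695.05 → $965.25
  Nov: +$695.05 → $1,660.30
  Dec: +$695.05 − $1,312.08 → $1,043.27
  Jan: +$695.05 − $1,156.74 → $581.58
  Feb: +$695.05 − $1,119.90 → $156.73
  Mar: +$695.05 → $851.78
  Apr: +$695.05 − $2,475.24 → -$928.41
  May: +$695.05 → -$233.36
  Jun: +$695.05 → $461.69
  Jul: +$695.05 − $1,156.74 → $0.00
Lowest trial balance = -$928.41 (Apr)
Initial deposit = cushion − low point = $1,390.10 − (-$928.41) = $2,318.51

$2,318.51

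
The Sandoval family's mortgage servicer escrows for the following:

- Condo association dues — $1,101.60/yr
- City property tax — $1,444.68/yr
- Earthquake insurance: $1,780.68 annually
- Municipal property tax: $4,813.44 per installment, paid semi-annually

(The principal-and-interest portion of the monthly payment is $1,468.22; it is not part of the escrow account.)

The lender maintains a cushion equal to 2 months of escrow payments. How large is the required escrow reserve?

$2,325.64

Condo association dues — $1,101.60
City property tax — $1,444.68
Earthquake insurance — $1,780.68
Municipal property tax — $4,813.44 × 2 = $9,626.88
Yearly total = $1,101.60 + $1,444.68 + $1,780.68 + $9,626.88 = $13,953.84
Per month = $13,953.84 ÷ 12 = $1,162.82
Reserve = 2 × $1,162.82 = $2,325.64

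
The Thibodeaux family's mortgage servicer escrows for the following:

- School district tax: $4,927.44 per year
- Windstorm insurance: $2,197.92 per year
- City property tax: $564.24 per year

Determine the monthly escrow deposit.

$640.80

School district tax: $4,927.44/yr
Windstorm insurance: $2,197.92/yr
City property tax: $564.24/yr
Total annual escrow = $7,689.60
Base monthly escrow = $7,689.60 ÷ 12 = $640.80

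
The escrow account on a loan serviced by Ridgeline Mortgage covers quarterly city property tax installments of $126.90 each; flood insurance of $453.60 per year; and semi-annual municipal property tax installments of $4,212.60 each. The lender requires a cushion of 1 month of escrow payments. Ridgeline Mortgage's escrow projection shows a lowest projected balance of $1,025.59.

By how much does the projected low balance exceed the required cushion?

$243.39

City property tax — $126.90 × 4 = $507.60/yr
Flood insurance — $453.60/yr
Municipal property tax — $4,212.60 × 2 = $8,425.20/yr
Yearly total = $507.60 + $453.60 + $8,425.20 = $9,386.40
Monthly escrow = $9,386.40 ÷ 12 = $782.20
Required reserve = 1 × $782.20 = $782.20
Surplus = $1,025.59 − $782.20 = $243.39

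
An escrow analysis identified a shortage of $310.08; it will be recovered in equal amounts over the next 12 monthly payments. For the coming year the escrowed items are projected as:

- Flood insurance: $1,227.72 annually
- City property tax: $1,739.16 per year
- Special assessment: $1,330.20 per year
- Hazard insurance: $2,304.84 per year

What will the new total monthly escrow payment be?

$576.00

Flood insurance: $1,227.72
City property tax: $1,739.16
Special assessment: $1,330.20
Hazard insurance: $2,304.84
Annual escrow total = $6,601.92
Per month = $6,601.92 / 12 = $550.16
Shortage spread = $310.08 ÷ 12 = $25.84/mo
Adjusted monthly = $550.16 + $25.84 = $576.00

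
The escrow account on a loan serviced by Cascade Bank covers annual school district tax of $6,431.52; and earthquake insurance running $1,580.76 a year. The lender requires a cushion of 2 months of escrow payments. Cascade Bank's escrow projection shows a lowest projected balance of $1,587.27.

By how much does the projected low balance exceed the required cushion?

School district tax = $6,431.52/yr
Earthquake insurance = $1,580.76/yr
Combined annual = $6,431.52 + $1,580.76 = $8,012.28
Base monthly escrow = $8,012.28 ÷ 12 = $667.69
Cushion = 2 × $667.69 = $1,335.38
Excess over cushion: $1,587.27 − $1,335.38 = $251.89

$251.89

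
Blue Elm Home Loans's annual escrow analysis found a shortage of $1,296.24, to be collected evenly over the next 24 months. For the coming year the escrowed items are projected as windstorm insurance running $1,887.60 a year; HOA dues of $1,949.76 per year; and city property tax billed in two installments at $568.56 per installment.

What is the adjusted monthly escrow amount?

Windstorm insurance = $1,887.60 per year
HOA dues = $1,949.76 per year
City property tax = $568.56 × 2 = $1,137.12 per year
Yearly total = $4,974.48
Per month = $4,974.48 / 12 = $414.54
Monthly shortage recovery: $1,296.24 ÷ 24 = $54.01
New monthly escrow = $414.54 + $54.01 = $468.55

$468.55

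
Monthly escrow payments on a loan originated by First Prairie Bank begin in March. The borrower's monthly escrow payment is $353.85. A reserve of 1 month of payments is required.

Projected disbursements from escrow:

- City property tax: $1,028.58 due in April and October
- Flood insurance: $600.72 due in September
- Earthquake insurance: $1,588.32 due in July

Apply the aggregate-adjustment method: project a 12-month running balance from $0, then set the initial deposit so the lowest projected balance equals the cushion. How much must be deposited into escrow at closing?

Cushion = 1 × $353.85 = $353.85
Trial balance (start $0, +$353.85 each month, − disbursements):
  Mar: +$353.85 → $353.85
  Apr: +$353.85 − $1,028.58 → -$320.88
  May: +$353.85 → $32.97
  Jun: +$353.85 → $386.82
  Jul: +$353.85 − $1,588.32 → -$847.65
  Aug: +$353.85 → -$493.80
  Sep: +$353.85 − $600.72 → -$740.67
  Oct: +$353.85 − $1,028.58 → -$1,415.40
  Nov: +$353.85 → -$1,061.55
  Dec: +$353.85 → -$707.70
  Jan: +$353.85 → -$353.85
  Feb: +$353.85 → $0.00
Lowest trial balance = -$1,415.40 (Oct)
Initial deposit = cushion − low point = $353.85 − (-$1,415.40) = $1,769.25

$1,769.25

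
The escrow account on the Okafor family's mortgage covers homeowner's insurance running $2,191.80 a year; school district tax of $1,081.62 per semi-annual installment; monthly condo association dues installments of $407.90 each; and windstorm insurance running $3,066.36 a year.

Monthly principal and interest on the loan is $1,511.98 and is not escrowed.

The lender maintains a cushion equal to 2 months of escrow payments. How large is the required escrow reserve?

Homeowner's insurance — $2,191.80 per year
School district tax — $1,081.62 × 2 = $2,163.24 per year
Condo association dues — $407.90 × 12 = $4,894.80 per year
Windstorm insurance — $3,066.36 per year
Combined annual = $12,316.20
Base monthly escrow = $12,316.20 / 12 = $1,026.35
Reserve = 2 × $1,026.35 = $2,052.70

$2,052.70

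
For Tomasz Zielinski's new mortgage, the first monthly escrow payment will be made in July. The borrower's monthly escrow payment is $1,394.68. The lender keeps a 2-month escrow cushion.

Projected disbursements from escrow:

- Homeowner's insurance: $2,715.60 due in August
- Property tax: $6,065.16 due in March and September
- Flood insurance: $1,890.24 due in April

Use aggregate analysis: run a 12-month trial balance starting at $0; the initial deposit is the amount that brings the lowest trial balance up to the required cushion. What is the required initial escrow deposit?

Cushion = 2 × $1,394.68 = $2,789.36
Trial balance (start $0, +$1,394.68 each month, − disbursements):
  Jul: +$1,394.68 → $1,394.68
  Aug: +$1,394.68 − $2,715.60 → $73.76
  Sep: +$1,394.68 − $6,065.16 → -$4,596.72
  Oct: +$1,394.68 → -$3,202.04
  Nov: +$1,394.68 → -$1,807.36
  Dec: +$1,394.68 → -$412.68
  Jan: +$1,394.68 → $982.00
  Feb: +$1,394.68 → $2,376.68
  Mar: +$1,394.68 − $6,065.16 → -$2,293.80
  Apr: +$1,394.68 − $1,890.24 → -$2,789.36
  May: +$1,394.68 → -$1,394.68
  Jun: +$1,394.68 → $0.00
Lowest trial balance = -$4,596.72 (Sep)
Initial deposit = cushion − low point = $2,789.36 − (-$4,596.72) = $7,386.08

$7,386.08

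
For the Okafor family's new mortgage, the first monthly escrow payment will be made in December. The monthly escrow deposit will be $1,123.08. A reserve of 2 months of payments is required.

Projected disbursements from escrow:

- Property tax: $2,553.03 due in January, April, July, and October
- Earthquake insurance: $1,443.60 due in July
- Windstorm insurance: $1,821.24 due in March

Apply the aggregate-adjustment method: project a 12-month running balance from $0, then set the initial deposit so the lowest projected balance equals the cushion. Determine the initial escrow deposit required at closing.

Cushion = 2 × $1,123.08 = $2,246.16
Trial balance (start $0, +$1,123.08 each month, − disbursements):
  Dec: +$1,123.08 → $1,123.08
  Jan: +$1,123.08 − $2,553.03 → -$306.87
  Feb: +$1,123.08 → $816.21
  Mar: +$1,123.08 − $1,821.24 → $118.05
  Apr: +$1,123.08 − $2,553.03 → -$1,311.90
  May: +$1,123.08 → -$188.82
  Jun: +$1,123.08 → $934.26
  Jul: +$1,123.08 − $3,996.63 → -$1,939.29
  Aug: +$1,123.08 → -$816.21
  Sep: +$1,123.08 → $306.87
  Oct: +$1,123.08 − $2,553.03 → -$1,123.08
  Nov: +$1,123.08 → $0.00
Lowest trial balance = -$1,939.29 (Jul)
Initial deposit = cushion − low point = $2,246.16 − (-$1,939.29) = $4,185.45

$4,185.45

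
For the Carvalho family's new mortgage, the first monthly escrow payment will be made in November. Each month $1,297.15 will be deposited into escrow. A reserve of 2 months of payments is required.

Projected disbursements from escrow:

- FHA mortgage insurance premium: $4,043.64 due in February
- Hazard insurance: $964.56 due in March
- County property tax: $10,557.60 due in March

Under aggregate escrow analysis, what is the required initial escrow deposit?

Cushion = 2 × $1,297.15 = $2,594.30
Trial balance (start $0, +$1,297.15 each month, − disbursements):
  Nov: +$1,297.15 → $1,297.15
  Dec: +$1,297.15 → $2,594.30
  Jan: +$1,297.15 → $3,891.45
  Feb: +$1,297.15 − $4,043.64 → $1,144.96
  Mar: +$1,297.15 − $11,522.16 → -$9,080.05
  Apr: +$1,297.15 → -$7,782.90
  May: +$1,297.15 → -$6,485.75
  Jun: +$1,297.15 → -$5,188.60
  Jul: +$1,297.15 → -$3,891.45
  Aug: +$1,297.15 → -$2,594.30
  Sep: +$1,297.15 → -$1,297.15
  Oct: +$1,297.15 → $0.00
Lowest trial balance = -$9,080.05 (Mar)
Initial deposit = cushion − low point = $2,594.30 − (-$9,080.05) = $11,674.35

$11,674.35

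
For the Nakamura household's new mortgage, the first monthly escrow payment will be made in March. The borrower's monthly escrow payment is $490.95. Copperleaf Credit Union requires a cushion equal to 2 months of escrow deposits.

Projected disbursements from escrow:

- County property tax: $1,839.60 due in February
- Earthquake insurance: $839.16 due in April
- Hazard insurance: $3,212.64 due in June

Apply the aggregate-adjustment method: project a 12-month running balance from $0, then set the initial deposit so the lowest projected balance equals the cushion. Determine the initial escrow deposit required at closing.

$3,069.90

Cushion = 2 × $490.95 = $981.90
Trial balance (start $0, +$490.95 each month, − disbursements):
  Mar: +$490.95 → $490.95
  Apr: +$490.95 − $839.16 → $142.74
  May: +$490.95 → $633.69
  Jun: +$490.95 − $3,212.64 → -$2,088.00
  Jul: +$490.95 → -$1,597.05
  Aug: +$490.95 → -$1,106.10
  Sep: +$490.95 → -$615.15
  Oct: +$490.95 → -$124.20
  Nov: +$490.95 → $366.75
  Dec: +$490.95 → $857.70
  Jan: +$490.95 → $1,348.65
  Feb: +$490.95 − $1,839.60 → $0.00
Lowest trial balance = -$2,088.00 (Jun)
Initial deposit = cushion − low point = $981.90 − (-$2,088.00) = $3,069.90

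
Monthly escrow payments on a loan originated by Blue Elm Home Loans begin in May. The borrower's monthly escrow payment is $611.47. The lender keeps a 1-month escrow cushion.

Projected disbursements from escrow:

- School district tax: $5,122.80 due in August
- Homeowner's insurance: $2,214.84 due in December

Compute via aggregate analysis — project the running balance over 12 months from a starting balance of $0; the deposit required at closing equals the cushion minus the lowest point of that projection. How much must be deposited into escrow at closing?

Cushion = 1 × $611.47 = $611.47
Trial balance (start $0, +$611.47 each month, − disbursements):
  May: +$611.47 → $611.47
  Jun: +$611.47 → $1,222.94
  Jul: +$611.47 → $1,834.41
  Aug: +$611.47 − $5,122.80 → -$2,676.92
  Sep: +$611.47 → -$2,065.45
  Oct: +$611.47 → -$1,453.98
  Nov: +$611.47 → -$842.51
  Dec: +$611.47 − $2,214.84 → -$2,445.88
  Jan: +$611.47 → -$1,834.41
  Feb: +$611.47 → -$1,222.94
  Mar: +$611.47 → -$611.47
  Apr: +$611.47 → $0.00
Lowest trial balance = -$2,676.92 (Aug)
Initial deposit = cushion − low point = $611.47 − (-$2,676.92) = $3,288.39

$3,288.39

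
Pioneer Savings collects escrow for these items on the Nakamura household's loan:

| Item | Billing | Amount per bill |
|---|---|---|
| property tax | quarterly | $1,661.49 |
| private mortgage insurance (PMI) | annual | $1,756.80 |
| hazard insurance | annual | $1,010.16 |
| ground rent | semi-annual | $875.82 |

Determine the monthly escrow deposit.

Property tax — $1,661.49 × 4 = $6,645.96 annually
Private mortgage insurance (PMI) — $1,756.80 annually
Hazard insurance — $1,010.16 annually
Ground rent — $875.82 × 2 = $1,751.64 annually
Annual escrow total = $6,645.96 + $1,756.80 + $1,010.16 + $1,751.64 = $11,164.56
Base monthly escrow = $11,164.56 ÷ 12 = $930.38

$930.38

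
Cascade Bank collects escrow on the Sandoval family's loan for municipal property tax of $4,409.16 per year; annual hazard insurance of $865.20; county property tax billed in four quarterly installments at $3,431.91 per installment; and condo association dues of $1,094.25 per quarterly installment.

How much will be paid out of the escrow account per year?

Municipal property tax = $4,409.16 per year
Hazard insurance = $865.20 per year
County property tax = $3,431.91 × 4 = $13,727.64 per year
Condo association dues = $1,094.25 × 4 = $4,377.00 per year
Total per year = $23,379.00

$23,379.00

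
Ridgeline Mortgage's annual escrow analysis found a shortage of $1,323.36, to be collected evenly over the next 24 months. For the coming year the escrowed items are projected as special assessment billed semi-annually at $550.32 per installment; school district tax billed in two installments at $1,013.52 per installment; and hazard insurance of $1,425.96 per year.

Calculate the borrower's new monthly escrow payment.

Special assessment: $550.32 × 2 = $1,100.64 annually
School district tax: $1,013.52 × 2 = $2,027.04 annually
Hazard insurance: $1,425.96 annually
Combined annual = $1,100.64 + $2,027.04 + $1,425.96 = $4,553.64
Monthly = $4,553.64 / 12 = $379.47
Shortage spread = $1,323.36 / 24 = $55.14/mo
New monthly escrow = $379.47 + $55.14 = $434.61

$434.61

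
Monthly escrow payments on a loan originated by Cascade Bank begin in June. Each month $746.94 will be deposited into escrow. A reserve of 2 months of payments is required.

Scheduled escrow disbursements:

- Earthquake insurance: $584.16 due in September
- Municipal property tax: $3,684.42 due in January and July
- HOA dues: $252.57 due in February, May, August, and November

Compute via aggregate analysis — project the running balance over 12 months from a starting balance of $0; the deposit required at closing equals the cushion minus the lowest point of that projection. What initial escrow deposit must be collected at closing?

Cushion = 2 × $746.94 = $1,493.88
Trial balance (start $0, +$746.94 each month, − disbursements):
  Jun: +$746.94 → $746.94
  Jul: +$746.94 − $3,684.42 → -$2,190.54
  Aug: +$746.94 − $252.57 → -$1,696.17
  Sep: +$746.94 − $584.16 → -$1,533.39
  Oct: +$746.94 → -$786.45
  Nov: +$746.94 − $252.57 → -$292.08
  Dec: +$746.94 → $454.86
  Jan: +$746.94 − $3,684.42 → -$2,482.62
  Feb: +$746.94 − $252.57 → -$1,988.25
  Mar: +$746.94 → -$1,241.31
  Apr: +$746.94 → -$494.37
  May: +$746.94 − $252.57 → $0.00
Lowest trial balance = -$2,482.62 (Jan)
Initial deposit = cushion − low point = $1,493.88 − (-$2,482.62) = $3,976.50

$3,976.50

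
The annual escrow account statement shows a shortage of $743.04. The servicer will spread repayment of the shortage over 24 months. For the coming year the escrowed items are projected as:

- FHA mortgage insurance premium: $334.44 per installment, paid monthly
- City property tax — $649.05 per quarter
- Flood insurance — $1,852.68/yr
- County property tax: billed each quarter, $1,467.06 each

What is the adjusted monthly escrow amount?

FHA mortgage insurance premium — $334.44 × 12 = $4,013.28 annually
City property tax — $649.05 × 4 = $2,596.20 annually
Flood insurance — $1,852.68 annually
County property tax — $1,467.06 × 4 = $5,868.24 annually
Annual escrow total = $4,013.28 + $2,596.20 + $1,852.68 + $5,868.24 = $14,330.40
Per month = $14,330.40 ÷ 12 = $1,194.20
Shortage per month = $743.04 / 24 = $30.96
New monthly escrow = $1,194.20 + $30.96 = $1,225.16

$1,225.16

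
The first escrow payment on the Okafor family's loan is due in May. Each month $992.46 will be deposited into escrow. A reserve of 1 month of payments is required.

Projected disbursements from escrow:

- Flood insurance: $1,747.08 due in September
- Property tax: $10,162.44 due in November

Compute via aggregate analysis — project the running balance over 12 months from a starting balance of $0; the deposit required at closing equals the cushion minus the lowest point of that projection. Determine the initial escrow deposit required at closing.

Cushion = 1 × $992.46 = $992.46
Trial balance (start $0, +$992.46 each month, − disbursements):
  May: +$992.46 → $992.46
  Jun: +$992.46 → $1,984.92
  Jul: +$992.46 → $2,977.38
  Aug: +$992.46 → $3,969.84
  Sep: +$992.46 − $1,747.08 → $3,215.22
  Oct: +$992.46 → $4,207.68
  Nov: +$992.46 − $10,162.44 → -$4,962.30
  Dec: +$992.46 → -$3,969.84
  Jan: +$992.46 → -$2,977.38
  Feb: +$992.46 → -$1,984.92
  Mar: +$992.46 → -$992.46
  Apr: +$992.46 → $0.00
Lowest trial balance = -$4,962.30 (Nov)
Initial deposit = cushion − low point = $992.46 − (-$4,962.30) = $5,954.76

$5,954.76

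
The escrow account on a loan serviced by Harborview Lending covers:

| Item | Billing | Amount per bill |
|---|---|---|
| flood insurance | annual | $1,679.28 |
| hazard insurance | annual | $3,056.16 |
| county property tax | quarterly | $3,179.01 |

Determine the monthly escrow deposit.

$1,454.29

Flood insurance: $1,679.28
Hazard insurance: $3,056.16
County property tax: $3,179.01 × 4 = $12,716.04
Total per year = $17,451.48
Base monthly escrow = $17,451.48 / 12 = $1,454.29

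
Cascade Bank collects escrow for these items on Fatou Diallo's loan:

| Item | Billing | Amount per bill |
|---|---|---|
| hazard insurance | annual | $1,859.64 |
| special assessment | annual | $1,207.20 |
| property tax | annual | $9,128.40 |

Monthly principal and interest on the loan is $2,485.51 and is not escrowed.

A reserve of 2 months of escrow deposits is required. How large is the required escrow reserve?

Hazard insurance = $1,859.64 annually
Special assessment = $1,207.20 annually
Property tax = $9,128.40 annually
Annual escrow total = $12,195.24
Per month = $12,195.24 ÷ 12 = $1,016.27
Cushion = 2 × $1,016.27 = $2,032.54

$2,032.54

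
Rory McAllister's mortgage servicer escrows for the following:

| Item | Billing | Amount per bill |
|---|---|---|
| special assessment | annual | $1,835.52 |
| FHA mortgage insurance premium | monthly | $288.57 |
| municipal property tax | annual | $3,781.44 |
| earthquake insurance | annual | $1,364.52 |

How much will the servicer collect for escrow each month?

Special assessment — $1,835.52 annually
FHA mortgage insurance premium — $288.57 × 12 = $3,462.84 annually
Municipal property tax — $3,781.44 annually
Earthquake insurance — $1,364.52 annually
Total annual escrow = $10,444.32
Monthly escrow = $10,444.32 ÷ 12 = $870.36

$870.36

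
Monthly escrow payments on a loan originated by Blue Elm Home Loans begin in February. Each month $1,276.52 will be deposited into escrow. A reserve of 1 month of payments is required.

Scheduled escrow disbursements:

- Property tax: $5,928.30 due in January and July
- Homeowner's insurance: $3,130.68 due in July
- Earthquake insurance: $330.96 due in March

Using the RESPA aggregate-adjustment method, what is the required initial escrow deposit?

$3,007.34

Cushion = 1 × $1,276.52 = $1,276.52
Trial balance (start $0, +$1,276.52 each month, − disbursements):
  Feb: +$1,276.52 → $1,276.52
  Mar: +$1,276.52 − $330.96 → $2,222.08
  Apr: +$1,276.52 → $3,498.60
  May: +$1,276.52 → $4,775.12
  Jun: +$1,276.52 → $6,051.64
  Jul: +$1,276.52 − $9,058.98 → -$1,730.82
  Aug: +$1,276.52 → -$454.30
  Sep: +$1,276.52 → $822.22
  Oct: +$1,276.52 → $2,098.74
  Nov: +$1,276.52 → $3,375.26
  Dec: +$1,276.52 → $4,651.78
  Jan: +$1,276.52 − $5,928.30 → $0.00
Lowest trial balance = -$1,730.82 (Jul)
Initial deposit = cushion − low point = $1,276.52 − (-$1,730.82) = $3,007.34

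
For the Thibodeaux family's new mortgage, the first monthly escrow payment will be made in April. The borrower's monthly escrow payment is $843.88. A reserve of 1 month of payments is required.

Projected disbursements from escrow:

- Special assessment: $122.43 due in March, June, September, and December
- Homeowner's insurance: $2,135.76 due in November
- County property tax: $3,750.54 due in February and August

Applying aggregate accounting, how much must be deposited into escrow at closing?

Cushion = 1 × $843.88 = $843.88
Trial balance (start $0, +$843.88 each month, − disbursements):
  Apr: +$843.88 → $843.88
  May: +$843.88 → $1,687.76
  Jun: +$843.88 − $122.43 → $2,409.21
  Jul: +$843.88 → $3,253.09
  Aug: +$843.88 − $3,750.54 → $346.43
  Sep: +$843.88 − $122.43 → $1,067.88
  Oct: +$843.88 → $1,911.76
  Nov: +$843.88 − $2,135.76 → $619.88
  Dec: +$843.88 − $122.43 → $1,341.33
  Jan: +$843.88 → $2,185.21
  Feb: +$843.88 − $3,750.54 → -$721.45
  Mar: +$843.88 − $122.43 → $0.00
Lowest trial balance = -$721.45 (Feb)
Initial deposit = cushion − low point = $843.88 − (-$721.45) = $1,565.33

$1,565.33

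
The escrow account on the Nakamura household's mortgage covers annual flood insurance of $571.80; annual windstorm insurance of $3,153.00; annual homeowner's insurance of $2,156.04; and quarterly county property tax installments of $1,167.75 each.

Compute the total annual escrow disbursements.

$10,551.84

Flood insurance: $571.80/yr
Windstorm insurance: $3,153.00/yr
Homeowner's insurance: $2,156.04/yr
County property tax: $1,167.75 × 4 = $4,671.00/yr
Total per year = $571.80 + $3,153.00 + $2,156.04 + $4,671.00 = $10,551.84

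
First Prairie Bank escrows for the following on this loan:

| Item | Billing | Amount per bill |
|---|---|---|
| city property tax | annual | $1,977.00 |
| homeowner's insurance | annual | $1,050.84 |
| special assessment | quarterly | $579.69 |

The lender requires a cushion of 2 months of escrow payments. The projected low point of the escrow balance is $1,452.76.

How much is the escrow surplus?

City property tax: $1,977.00
Homeowner's insurance: $1,050.84
Special assessment: $579.69 × 4 = $2,318.76
Total annual escrow = $1,977.00 + $1,050.84 + $2,318.76 = $5,346.60
Base monthly escrow = $5,346.60 ÷ 12 = $445.55
Required cushion = 2 × $445.55 = $891.10
Excess over cushion: $1,452.76 − $891.10 = $561.66

$561.66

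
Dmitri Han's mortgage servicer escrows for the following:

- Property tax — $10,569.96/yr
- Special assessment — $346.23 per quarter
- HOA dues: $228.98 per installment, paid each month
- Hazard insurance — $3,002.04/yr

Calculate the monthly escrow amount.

$1,475.39

Property tax: $10,569.96/yr
Special assessment: $346.23 × 4 = $1,384.92/yr
HOA dues: $228.98 × 12 = $2,747.76/yr
Hazard insurance: $3,002.04/yr
Combined annual = $17,704.68
Per month = $17,704.68 ÷ 12 = $1,475.39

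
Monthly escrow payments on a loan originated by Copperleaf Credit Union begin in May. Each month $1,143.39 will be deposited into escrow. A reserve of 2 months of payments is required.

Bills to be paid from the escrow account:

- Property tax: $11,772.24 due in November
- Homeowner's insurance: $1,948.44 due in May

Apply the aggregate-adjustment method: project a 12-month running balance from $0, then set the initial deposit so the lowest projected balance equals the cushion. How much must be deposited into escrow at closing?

$8,003.73

Cushion = 2 × $1,143.39 = $2,286.78
Trial balance (start $0, +$1,143.39 each month, − disbursements):
  May: +$1,143.39 − $1,948.44 → -$805.05
  Jun: +$1,143.39 → $338.34
  Jul: +$1,143.39 → $1,481.73
  Aug: +$1,143.39 → $2,625.12
  Sep: +$1,143.39 → $3,768.51
  Oct: +$1,143.39 → $4,911.90
  Nov: +$1,143.39 − $11,772.24 → -$5,716.95
  Dec: +$1,143.39 → -$4,573.56
  Jan: +$1,143.39 → -$3,430.17
  Feb: +$1,143.39 → -$2,286.78
  Mar: +$1,143.39 → -$1,143.39
  Apr: +$1,143.39 → $0.00
Lowest trial balance = -$5,716.95 (Nov)
Initial deposit = cushion − low point = $2,286.78 − (-$5,716.95) = $8,003.73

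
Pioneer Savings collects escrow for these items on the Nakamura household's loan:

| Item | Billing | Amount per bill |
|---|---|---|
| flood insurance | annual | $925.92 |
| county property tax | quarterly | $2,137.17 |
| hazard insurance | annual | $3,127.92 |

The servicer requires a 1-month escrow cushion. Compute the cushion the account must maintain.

$1,050.21

Flood insurance: $925.92 per year
County property tax: $2,137.17 × 4 = $8,548.68 per year
Hazard insurance: $3,127.92 per year
Annual escrow total = $925.92 + $8,548.68 + $3,127.92 = $12,602.52
Monthly = $12,602.52 / 12 = $1,050.21
Cushion = 1 × $1,050.21 = $1,050.21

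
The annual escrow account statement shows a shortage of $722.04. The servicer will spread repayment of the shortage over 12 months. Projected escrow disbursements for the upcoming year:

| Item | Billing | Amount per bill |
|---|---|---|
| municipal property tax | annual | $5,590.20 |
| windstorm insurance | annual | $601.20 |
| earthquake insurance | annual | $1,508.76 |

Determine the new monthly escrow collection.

$701.85

Municipal property tax — $5,590.20 per year
Windstorm insurance — $601.20 per year
Earthquake insurance — $1,508.76 per year
Combined annual = $5,590.20 + $601.20 + $1,508.76 = $7,700.16
Monthly escrow = $7,700.16 ÷ 12 = $641.68
Monthly shortage recovery: $722.04 ÷ 12 = $60.17
Adjusted monthly = $641.68 + $60.17 = $701.85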